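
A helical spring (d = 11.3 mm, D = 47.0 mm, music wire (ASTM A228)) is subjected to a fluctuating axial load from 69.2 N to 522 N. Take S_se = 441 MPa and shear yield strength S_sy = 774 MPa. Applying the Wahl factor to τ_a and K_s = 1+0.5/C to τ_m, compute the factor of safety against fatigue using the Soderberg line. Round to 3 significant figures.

10.6

C = D/d = 47.0/11.3 = 4.1593; K_W = (4C−1)/(4C−4)+0.615/C = 1.3853; K_s = 1+0.5/C = 1.1202
F_a = (F_max−F_min)/2 = 226.4 N; F_m = (F_max+F_min)/2 = 295.6 N
τ_a = K_W·8F_aD/(πd³) = 1.3853 × 18.779 = 26.014 MPa
τ_m = K_s·8F_mD/(πd³) = 1.1202 × 24.519 = 27.467 MPa
Soderberg: 1/n_f = τ_a/S_se + τ_m/S_sy = 26.014/441 + 27.467/774 = 0.05899 + 0.03549 = 0.094476
n_f = 1/0.094476 = 10.58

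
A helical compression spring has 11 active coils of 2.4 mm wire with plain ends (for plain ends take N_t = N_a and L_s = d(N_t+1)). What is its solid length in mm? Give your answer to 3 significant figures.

28.8 mm

plain ends: N_t = N_a = 11
L_s = d·(N_t+1) = 2.4 × 12 = 28.8 mm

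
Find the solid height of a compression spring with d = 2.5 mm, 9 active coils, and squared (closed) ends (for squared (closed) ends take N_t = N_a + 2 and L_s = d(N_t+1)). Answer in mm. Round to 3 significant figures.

30.0 mm

squared (closed) ends: N_t = N_a + 2 = 9 + 2 = 11
L_s = d·(N_t+1) = 2.5 × 12 = 30 mm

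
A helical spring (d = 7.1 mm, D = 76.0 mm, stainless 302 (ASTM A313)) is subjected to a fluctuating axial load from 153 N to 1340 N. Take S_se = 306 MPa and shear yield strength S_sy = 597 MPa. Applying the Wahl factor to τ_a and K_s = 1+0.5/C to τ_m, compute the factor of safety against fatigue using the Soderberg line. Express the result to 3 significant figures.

C = D/d = 76.0/7.1 = 10.7042; K_W = (4C−1)/(4C−4)+0.615/C = 1.1347; K_s = 1+0.5/C = 1.0467
F_a = (F_max−F_min)/2 = 593.5 N; F_m = (F_max+F_min)/2 = 746.5 N
τ_a = K_W·8F_aD/(πd³) = 1.1347 × 320.92 = 364.16 MPa
τ_m = K_s·8F_mD/(πd³) = 1.0467 × 403.65 = 422.51 MPa
Soderberg: 1/n_f = τ_a/S_se + τ_m/S_sy = 364.16/306 + 422.51/597 = 1.19007 + 0.70772 = 1.8978
n_f = 1/1.8978 = 0.5269

0.527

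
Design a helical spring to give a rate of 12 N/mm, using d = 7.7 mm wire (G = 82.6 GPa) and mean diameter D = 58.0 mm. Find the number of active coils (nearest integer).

N_a = Gd⁴/(8D³k) = (82.6×10³ × 7.7⁴)/(8 × 58.0³ × 12)
    = 2.90364e+08 / 1.87308e+07 = 15.5 → 16 coils

16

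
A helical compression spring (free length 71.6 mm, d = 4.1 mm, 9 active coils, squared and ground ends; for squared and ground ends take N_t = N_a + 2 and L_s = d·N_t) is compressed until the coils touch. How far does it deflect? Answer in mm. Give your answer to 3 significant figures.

N_t = 11; L_s = 4.1·11 = 45.1 mm
δ_solid = L₀ − L_s = 71.6 − 45.1 = 26.5 mm

26.5 mm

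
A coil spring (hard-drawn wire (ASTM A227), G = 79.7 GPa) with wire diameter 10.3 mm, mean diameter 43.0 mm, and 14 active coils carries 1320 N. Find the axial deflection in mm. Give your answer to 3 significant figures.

13.1 mm

k = Gd⁴/(8D³N_a) = (79.7×10³)(10.3⁴)/(8·43.0³·14) = 100.74 N/mm
δ = F/k = 1320 / 100.74 = 13.104 mm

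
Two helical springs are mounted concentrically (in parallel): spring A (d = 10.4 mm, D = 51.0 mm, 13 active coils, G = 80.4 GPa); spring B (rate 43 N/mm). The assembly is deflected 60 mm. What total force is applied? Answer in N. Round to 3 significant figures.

6670 N

k_A = Gd⁴/(8D³N_a) = (80.4×10³)(10.4⁴)/(8·51.0³·13) = 68.178 N/mm
Parallel: k_eq = 68.178 + 43 = 111.18 N/mm
F = k_eq·δ = 111.18·60 = 6670.7 N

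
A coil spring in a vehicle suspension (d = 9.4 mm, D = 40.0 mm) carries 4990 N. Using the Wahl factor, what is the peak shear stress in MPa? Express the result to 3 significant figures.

841 MPa

Spring index C = D/d = 40.0/9.4 = 4.2553
K_W = (4C−1)/(4C−4) + 0.615/C = 16.021/13.021 + 0.1445 = 1.3749
τ₀ = 8FD/(πd³) = 8·4990·40.0/(π·9.4³) = 1.5968e+06/2609.4 = 611.95 MPa
τ_max = K·τ₀ = 1.3749 × 611.95 = 841.38 MPa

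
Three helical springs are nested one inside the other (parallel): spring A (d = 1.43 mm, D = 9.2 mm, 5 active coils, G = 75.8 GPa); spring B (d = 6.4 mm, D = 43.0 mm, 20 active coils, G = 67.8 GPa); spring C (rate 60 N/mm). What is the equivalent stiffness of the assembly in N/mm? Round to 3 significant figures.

79.1 N/mm

k_A = Gd⁴/(8D³N_a) = (75.8×10³)(1.43⁴)/(8·9.2³·5) = 10.176 N/mm
k_B = Gd⁴/(8D³N_a) = (67.8×10³)(6.4⁴)/(8·43.0³·20) = 8.9418 N/mm
Parallel: k_eq = 10.176 + 8.9418 + 60 = 79.118 N/mm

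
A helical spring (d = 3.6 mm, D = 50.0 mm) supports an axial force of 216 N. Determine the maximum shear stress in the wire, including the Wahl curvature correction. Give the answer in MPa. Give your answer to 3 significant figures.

Spring index C = D/d = 50.0/3.6 = 13.8889
K_W = (4C−1)/(4C−4) + 0.615/C = 54.556/51.556 + 0.0443 = 1.1025
τ₀ = 8FD/(πd³) = 8·216·50.0/(π·3.6³) = 86400/146.57 = 589.46 MPa
τ_max = K·τ₀ = 1.1025 × 589.46 = 649.86 MPa

650 MPa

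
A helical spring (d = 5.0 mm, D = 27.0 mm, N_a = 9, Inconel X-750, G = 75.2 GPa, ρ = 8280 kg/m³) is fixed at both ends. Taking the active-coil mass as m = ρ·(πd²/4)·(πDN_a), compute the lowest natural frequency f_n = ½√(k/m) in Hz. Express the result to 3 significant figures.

258 Hz

k = Gd⁴/(8D³N_a) = (75.2×10³)(5.0⁴)/(8·27.0³·9) = 33.165 N/mm = 33165 N/m
Wire length L = πDN_a = π·27.0·9 = 763.41 mm
m = ρ·(πd²/4)·L = 8280 × 19.635×10⁻⁶ m² × 0.76341 m = 0.12411 kg
f_n = ½√(k/m) = 0.5·√(33165/0.12411) = 0.5·√(2.6721e+05) = 258.46 Hz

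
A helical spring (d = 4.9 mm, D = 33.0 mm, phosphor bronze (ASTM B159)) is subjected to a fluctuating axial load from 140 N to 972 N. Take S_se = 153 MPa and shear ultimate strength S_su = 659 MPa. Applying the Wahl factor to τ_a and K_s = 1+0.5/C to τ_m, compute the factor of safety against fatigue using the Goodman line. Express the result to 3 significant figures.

0.331

C = D/d = 33.0/4.9 = 6.7347; K_W = (4C−1)/(4C−4)+0.615/C = 1.2221; K_s = 1+0.5/C = 1.0742
F_a = (F_max−F_min)/2 = 416 N; F_m = (F_max+F_min)/2 = 556 N
τ_a = K_W·8F_aD/(πd³) = 1.2221 × 297.14 = 363.13 MPa
τ_m = K_s·8F_mD/(πd³) = 1.0742 × 397.14 = 426.62 MPa
Goodman: 1/n_f = τ_a/S_se + τ_m/S_su = 363.13/153 + 426.62/659 = 2.37342 + 0.64738 = 3.0208
n_f = 1/3.0208 = 0.331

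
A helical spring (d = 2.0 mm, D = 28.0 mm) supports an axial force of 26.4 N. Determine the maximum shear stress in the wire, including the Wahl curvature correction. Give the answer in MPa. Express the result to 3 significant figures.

Spring index C = D/d = 28.0/2.0 = 14.0000
K_W = (4C−1)/(4C−4) + 0.615/C = 55.000/52.000 + 0.0439 = 1.1016
τ₀ = 8FD/(πd³) = 8·26.4·28.0/(π·2.0³) = 5913.6/25.133 = 235.29 MPa
τ_max = K·τ₀ = 1.1016 × 235.29 = 259.21 MPa

259 MPa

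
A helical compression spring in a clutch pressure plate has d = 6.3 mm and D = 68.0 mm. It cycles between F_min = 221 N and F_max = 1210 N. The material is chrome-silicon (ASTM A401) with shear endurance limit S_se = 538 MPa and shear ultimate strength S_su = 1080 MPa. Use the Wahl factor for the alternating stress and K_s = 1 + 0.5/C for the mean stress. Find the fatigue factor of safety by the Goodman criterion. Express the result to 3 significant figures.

0.832

C = D/d = 68.0/6.3 = 10.7937; K_W = (4C−1)/(4C−4)+0.615/C = 1.1336; K_s = 1+0.5/C = 1.0463
F_a = (F_max−F_min)/2 = 494.5 N; F_m = (F_max+F_min)/2 = 715.5 N
τ_a = K_W·8F_aD/(πd³) = 1.1336 × 342.45 = 388.18 MPa
τ_m = K_s·8F_mD/(πd³) = 1.0463 × 495.49 = 518.45 MPa
Goodman: 1/n_f = τ_a/S_se + τ_m/S_su = 388.18/538 + 518.45/1080 = 0.72153 + 0.48004 = 1.2016
n_f = 1/1.2016 = 0.8322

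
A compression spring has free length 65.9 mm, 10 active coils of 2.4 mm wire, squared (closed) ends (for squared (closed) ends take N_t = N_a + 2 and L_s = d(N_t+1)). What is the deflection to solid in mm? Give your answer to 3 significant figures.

N_t = 12; L_s = 2.4·13 = 31.2 mm
δ_solid = L₀ − L_s = 65.9 − 31.2 = 34.7 mm

34.7 mm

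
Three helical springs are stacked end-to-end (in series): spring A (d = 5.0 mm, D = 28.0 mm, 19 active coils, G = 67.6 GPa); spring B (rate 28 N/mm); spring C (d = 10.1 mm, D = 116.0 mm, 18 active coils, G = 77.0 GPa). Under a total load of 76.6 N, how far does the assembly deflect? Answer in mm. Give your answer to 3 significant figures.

30.3 mm

k_A = Gd⁴/(8D³N_a) = (67.6×10³)(5.0⁴)/(8·28.0³·19) = 12.662 N/mm
k_C = Gd⁴/(8D³N_a) = (77.0×10³)(10.1⁴)/(8·116.0³·18) = 3.5648 N/mm
Series: 1/k_eq = 1/12.662 + 1/28 + 1/3.5648 = 0.39521; k_eq = 2.5303 N/mm
δ = F/k_eq = 76.6/2.5303 = 30.273 mm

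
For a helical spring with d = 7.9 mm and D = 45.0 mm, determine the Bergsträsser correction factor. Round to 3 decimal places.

1.253

C = D/d = 45.0/7.9 = 5.6962
K_B = (4C+2)/(4C−3) = 24.785/19.785 = 1.2527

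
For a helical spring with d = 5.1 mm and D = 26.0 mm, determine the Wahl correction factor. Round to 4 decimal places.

1.3036

C = D/d = 26.0/5.1 = 5.0980
K_W = (4C−1)/(4C−4) + 0.615/C = 19.392/16.392 + 0.1206 = 1.3036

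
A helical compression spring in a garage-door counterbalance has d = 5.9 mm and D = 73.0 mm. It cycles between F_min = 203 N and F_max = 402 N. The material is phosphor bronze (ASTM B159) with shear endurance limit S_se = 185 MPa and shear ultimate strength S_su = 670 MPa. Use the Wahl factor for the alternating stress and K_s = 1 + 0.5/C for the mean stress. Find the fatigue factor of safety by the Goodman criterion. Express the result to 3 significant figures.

C = D/d = 73.0/5.9 = 12.3729; K_W = (4C−1)/(4C−4)+0.615/C = 1.1157; K_s = 1+0.5/C = 1.0404
F_a = (F_max−F_min)/2 = 99.5 N; F_m = (F_max+F_min)/2 = 302.5 N
τ_a = K_W·8F_aD/(πd³) = 1.1157 × 90.06 = 100.48 MPa
τ_m = K_s·8F_mD/(πd³) = 1.0404 × 273.8 = 284.86 MPa
Goodman: 1/n_f = τ_a/S_se + τ_m/S_su = 100.48/185 + 284.86/670 = 0.54311 + 0.42517 = 0.96828
n_f = 1/0.96828 = 1.033

1.03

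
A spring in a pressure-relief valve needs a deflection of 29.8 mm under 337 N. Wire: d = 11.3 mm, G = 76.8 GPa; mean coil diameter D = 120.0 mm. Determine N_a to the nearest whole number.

Required rate k = F/δ = 337/29.8 = 11.309 N/mm
N_a = Gd⁴/(8D³k) = (76.8×10³ × 11.3⁴)/(8 × 120.0³ × 11.309)
    = 1.2522e+09 / 1.56332e+08 = 8.01 → 8 coils

8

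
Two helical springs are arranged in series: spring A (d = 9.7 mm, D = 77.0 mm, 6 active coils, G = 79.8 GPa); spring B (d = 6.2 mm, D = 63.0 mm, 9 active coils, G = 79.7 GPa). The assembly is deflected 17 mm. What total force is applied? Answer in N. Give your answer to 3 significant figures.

k_A = Gd⁴/(8D³N_a) = (79.8×10³)(9.7⁴)/(8·77.0³·6) = 32.239 N/mm
k_B = Gd⁴/(8D³N_a) = (79.7×10³)(6.2⁴)/(8·63.0³·9) = 6.5414 N/mm
Series: 1/k_eq = 1/32.239 + 1/6.5414 = 0.18389; k_eq = 5.438 N/mm
F = k_eq·δ = 5.438·17 = 92.446 N

92.4 N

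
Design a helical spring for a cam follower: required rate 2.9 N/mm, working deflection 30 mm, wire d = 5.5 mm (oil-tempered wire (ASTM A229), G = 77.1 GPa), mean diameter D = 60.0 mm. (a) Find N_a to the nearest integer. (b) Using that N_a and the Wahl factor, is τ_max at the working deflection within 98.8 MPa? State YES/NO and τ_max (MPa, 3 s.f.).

(a) 14 coils; (b) YES, τ_max = 91.0 MPa

N_a = Gd⁴/(8D³k) = (77.1×10³)(5.5⁴)/(8·60.0³·2.9) = 14.08 → N_a = 14
Actual rate k = Gd⁴/(8D³·14) = 2.9163 N/mm
Working load F = kδ = 2.9163·30 = 87.489 N
C = 60.0/5.5 = 10.9091; K_W = (4C−1)/(4C−4)+0.615/C = 1.1321
τ_max = K_W·8FD/(πd³) = 1.1321·80.345 = 90.955 MPa
τ_max ≤ 98.8 MPa → acceptable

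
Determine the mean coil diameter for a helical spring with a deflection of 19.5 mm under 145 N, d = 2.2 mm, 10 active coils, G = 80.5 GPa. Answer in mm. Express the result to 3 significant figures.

14.7 mm

Required rate k = F/δ = 145/19.5 = 7.4359 N/mm
D = (Gd⁴/(8N_a·k))^(1/3) = (80.5×10³·2.2⁴/(8·10·7.4359))^(1/3)
  = (3170.03)^(1/3) = 14.6900 mm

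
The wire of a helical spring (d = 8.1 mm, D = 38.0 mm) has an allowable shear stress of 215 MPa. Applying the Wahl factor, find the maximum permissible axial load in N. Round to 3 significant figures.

C = D/d = 38.0/8.1 = 4.6914
K_W = (4C−1)/(4C−4) + 0.615/C = 17.765/14.765 + 0.1311 = 1.3343
τ_max = K·8FD/(πd³) → F_max = τ_allow·πd³/(8DK)
F_max = 215·π·8.1³/(8·38.0·1.3343) = 3.5896e+05/405.62 = 884.97 N

885 N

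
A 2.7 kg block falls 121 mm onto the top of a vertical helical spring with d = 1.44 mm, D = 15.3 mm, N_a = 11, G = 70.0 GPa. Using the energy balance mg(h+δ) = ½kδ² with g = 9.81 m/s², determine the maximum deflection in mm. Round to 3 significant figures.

k = Gd⁴/(8D³N_a) = (70.0×10³)(1.44⁴)/(8·15.3³·11) = 0.95497 N/mm
W = mg = 2.7 × 9.81 = 26.487 N
½kδ² − Wδ − Wh = 0 → δ = (W + √(W² + 2kWh))/k
δ = (26.487 + √(701.56 + 6121.24))/0.95497 = (26.487 + 82.6)/0.95497 = 114.23 mm

114 mm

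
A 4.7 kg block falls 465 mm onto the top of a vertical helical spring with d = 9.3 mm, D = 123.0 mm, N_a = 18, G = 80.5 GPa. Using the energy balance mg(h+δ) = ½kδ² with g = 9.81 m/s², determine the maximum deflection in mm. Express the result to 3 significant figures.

k = Gd⁴/(8D³N_a) = (80.5×10³)(9.3⁴)/(8·123.0³·18) = 2.2472 N/mm
W = mg = 4.7 × 9.81 = 46.107 N
½kδ² − Wδ − Wh = 0 → δ = (W + √(W² + 2kWh))/k
δ = (46.107 + √(2125.9 + 96360.6))/2.2472 = (46.107 + 313.83)/2.2472 = 160.17 mm

160 mm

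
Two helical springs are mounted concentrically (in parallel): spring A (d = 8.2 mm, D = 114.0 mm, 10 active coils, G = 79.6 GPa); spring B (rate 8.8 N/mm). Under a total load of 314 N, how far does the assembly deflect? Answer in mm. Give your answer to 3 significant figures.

k_A = Gd⁴/(8D³N_a) = (79.6×10³)(8.2⁴)/(8·114.0³·10) = 3.0364 N/mm
Parallel: k_eq = 3.0364 + 8.8 = 11.836 N/mm
δ = F/k_eq = 314/11.836 = 26.528 mm

26.5 mm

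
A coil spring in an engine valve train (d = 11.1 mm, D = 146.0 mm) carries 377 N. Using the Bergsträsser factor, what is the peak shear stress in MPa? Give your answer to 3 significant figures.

Spring index C = D/d = 146.0/11.1 = 13.1532
K_B = (4C+2)/(4C−3) = 54.613/49.613 = 1.1008
τ₀ = 8FD/(πd³) = 8·377·146.0/(π·11.1³) = 440336/4296.5 = 102.49 MPa
τ_max = K·τ₀ = 1.1008 × 102.49 = 112.81 MPa

113 MPa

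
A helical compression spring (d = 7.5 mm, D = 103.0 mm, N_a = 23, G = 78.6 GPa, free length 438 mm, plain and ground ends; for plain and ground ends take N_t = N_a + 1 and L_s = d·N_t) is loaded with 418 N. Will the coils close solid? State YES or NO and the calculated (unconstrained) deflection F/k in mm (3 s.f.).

YES, δ = 338 mm

k = Gd⁴/(8D³N_a) = (78.6×10³)(7.5⁴)/(8·103.0³·23) = 1.2369 N/mm
N_t = 24; L_s = 7.5·24 = 180 mm; δ_solid = L₀ − L_s = 438 − 180 = 258 mm
δ = F/k = 418/1.2369 = 337.94 mm
δ ≥ δ_solid → spring goes solid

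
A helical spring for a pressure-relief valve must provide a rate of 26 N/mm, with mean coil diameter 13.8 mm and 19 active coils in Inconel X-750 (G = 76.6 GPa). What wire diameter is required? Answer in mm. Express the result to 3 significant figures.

3.41 mm

d = (8D³N_a·k / G)^(1/4) = (8·13.8³·19·26 / (76.6×10³))^0.25
  = (135.59)^0.25 = 3.4124 mm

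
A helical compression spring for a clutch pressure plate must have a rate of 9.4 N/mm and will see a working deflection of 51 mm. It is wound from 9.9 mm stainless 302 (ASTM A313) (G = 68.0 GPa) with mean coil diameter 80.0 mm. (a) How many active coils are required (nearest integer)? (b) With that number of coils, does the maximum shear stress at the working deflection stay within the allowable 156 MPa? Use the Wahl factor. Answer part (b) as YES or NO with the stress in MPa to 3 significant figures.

(a) 17 coils; (b) YES, τ_max = 119 MPa

N_a = Gd⁴/(8D³k) = (68.0×10³)(9.9⁴)/(8·80.0³·9.4) = 16.97 → N_a = 17
Actual rate k = Gd⁴/(8D³·17) = 9.3808 N/mm
Working load F = kδ = 9.3808·51 = 478.42 N
C = 80.0/9.9 = 8.0808; K_W = (4C−1)/(4C−4)+0.615/C = 1.1820
τ_max = K_W·8FD/(πd³) = 1.1820·100.45 = 118.73 MPa
τ_max ≤ 156 MPa → acceptable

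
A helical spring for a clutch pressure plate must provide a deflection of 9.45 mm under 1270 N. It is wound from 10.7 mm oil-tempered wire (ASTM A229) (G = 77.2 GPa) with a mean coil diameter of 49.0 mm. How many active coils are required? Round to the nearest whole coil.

Required rate k = F/δ = 1270/9.45 = 134.39 N/mm
N_a = Gd⁴/(8D³k) = (77.2×10³ × 10.7⁴)/(8 × 49.0³ × 134.39)
    = 1.01193e+09 / 1.26488e+08 = 8 → 8 coils

8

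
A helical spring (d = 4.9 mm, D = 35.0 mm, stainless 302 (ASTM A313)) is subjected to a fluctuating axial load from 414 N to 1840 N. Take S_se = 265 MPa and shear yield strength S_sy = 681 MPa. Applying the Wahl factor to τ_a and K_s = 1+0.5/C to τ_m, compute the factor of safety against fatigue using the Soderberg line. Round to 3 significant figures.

C = D/d = 35.0/4.9 = 7.1429; K_W = (4C−1)/(4C−4)+0.615/C = 1.2082; K_s = 1+0.5/C = 1.0700
F_a = (F_max−F_min)/2 = 713 N; F_m = (F_max+F_min)/2 = 1127 N
τ_a = K_W·8F_aD/(πd³) = 1.2082 × 540.14 = 652.6 MPa
τ_m = K_s·8F_mD/(πd³) = 1.0700 × 853.78 = 913.54 MPa
Soderberg: 1/n_f = τ_a/S_se + τ_m/S_sy = 652.6/265 + 913.54/681 = 2.46263 + 1.34147 = 3.8041
n_f = 1/3.8041 = 0.2629

0.263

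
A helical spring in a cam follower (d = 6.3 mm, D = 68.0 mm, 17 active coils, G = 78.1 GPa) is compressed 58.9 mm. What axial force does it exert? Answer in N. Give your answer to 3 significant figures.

169 N

k = Gd⁴/(8D³N_a) = (78.1×10³)(6.3⁴)/(8·68.0³·17) = 2.8771 N/mm
F = k·δ = 2.8771 × 58.9 = 169.46 N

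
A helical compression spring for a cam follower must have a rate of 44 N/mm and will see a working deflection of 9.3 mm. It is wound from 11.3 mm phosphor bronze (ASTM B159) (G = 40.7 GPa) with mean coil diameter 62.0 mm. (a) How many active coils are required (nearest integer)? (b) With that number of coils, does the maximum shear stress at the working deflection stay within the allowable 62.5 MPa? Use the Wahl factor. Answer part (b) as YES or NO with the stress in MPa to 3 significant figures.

N_a = Gd⁴/(8D³k) = (40.7×10³)(11.3⁴)/(8·62.0³·44) = 7.91 → N_a = 8
Actual rate k = Gd⁴/(8D³·8) = 43.506 N/mm
Working load F = kδ = 43.506·9.3 = 404.61 N
C = 62.0/11.3 = 5.4867; K_W = (4C−1)/(4C−4)+0.615/C = 1.2792
τ_max = K_W·8FD/(πd³) = 1.2792·44.272 = 56.635 MPa
τ_max ≤ 62.5 MPa → acceptable

(a) 8 coils; (b) YES, τ_max = 56.6 MPa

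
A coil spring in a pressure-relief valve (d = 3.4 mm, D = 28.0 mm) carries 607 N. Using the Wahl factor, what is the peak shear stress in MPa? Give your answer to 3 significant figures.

1300 MPa

Spring index C = D/d = 28.0/3.4 = 8.2353
K_W = (4C−1)/(4C−4) + 0.615/C = 31.941/28.941 + 0.0747 = 1.1783
τ₀ = 8FD/(πd³) = 8·607·28.0/(π·3.4³) = 135968/123.48 = 1101.2 MPa
τ_max = K·τ₀ = 1.1783 × 1101.2 = 1297.5 MPa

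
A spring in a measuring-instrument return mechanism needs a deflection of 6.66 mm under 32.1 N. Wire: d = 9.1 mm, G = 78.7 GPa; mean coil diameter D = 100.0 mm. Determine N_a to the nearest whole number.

14

Required rate k = F/δ = 32.1/6.66 = 4.8198 N/mm
N_a = Gd⁴/(8D³k) = (78.7×10³ × 9.1⁴)/(8 × 100.0³ × 4.8198)
    = 5.39685e+08 / 3.85586e+07 = 14 → 14 coils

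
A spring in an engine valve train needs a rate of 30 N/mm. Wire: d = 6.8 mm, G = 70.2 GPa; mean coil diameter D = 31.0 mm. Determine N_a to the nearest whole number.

21

N_a = Gd⁴/(8D³k) = (70.2×10³ × 6.8⁴)/(8 × 31.0³ × 30)
    = 1.50097e+08 / 7.14984e+06 = 20.99 → 21 coils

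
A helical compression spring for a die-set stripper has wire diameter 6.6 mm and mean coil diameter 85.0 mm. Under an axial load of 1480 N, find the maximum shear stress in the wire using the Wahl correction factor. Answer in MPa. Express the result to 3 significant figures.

Spring index C = D/d = 85.0/6.6 = 12.8788
K_W = (4C−1)/(4C−4) + 0.615/C = 50.515/47.515 + 0.0478 = 1.1109
τ₀ = 8FD/(πd³) = 8·1480·85.0/(π·6.6³) = 1.0064e+06/903.2 = 1114.3 MPa
τ_max = K·τ₀ = 1.1109 × 1114.3 = 1237.8 MPa

1240 MPa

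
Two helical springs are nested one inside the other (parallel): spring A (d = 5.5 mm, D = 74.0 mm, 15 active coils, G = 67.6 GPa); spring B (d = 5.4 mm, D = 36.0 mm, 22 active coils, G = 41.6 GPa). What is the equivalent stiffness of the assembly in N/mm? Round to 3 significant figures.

k_A = Gd⁴/(8D³N_a) = (67.6×10³)(5.5⁴)/(8·74.0³·15) = 1.2721 N/mm
k_B = Gd⁴/(8D³N_a) = (41.6×10³)(5.4⁴)/(8·36.0³·22) = 4.3077 N/mm
Parallel: k_eq = 1.2721 + 4.3077 = 5.5798 N/mm

5.58 N/mm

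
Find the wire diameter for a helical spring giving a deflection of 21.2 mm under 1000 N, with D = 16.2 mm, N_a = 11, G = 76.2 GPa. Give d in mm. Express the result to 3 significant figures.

3.90 mm

Required rate k = F/δ = 1000/21.2 = 47.17 N/mm
d = (8D³N_a·k / G)^(1/4) = (8·16.2³·11·47.17 / (76.2×10³))^0.25
  = (231.6)^0.25 = 3.9011 mm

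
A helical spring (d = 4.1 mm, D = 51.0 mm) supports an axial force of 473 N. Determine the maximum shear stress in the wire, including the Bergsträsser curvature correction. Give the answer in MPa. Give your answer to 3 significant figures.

987 MPa

Spring index C = D/d = 51.0/4.1 = 12.4390
K_B = (4C+2)/(4C−3) = 51.756/46.756 = 1.1069
τ₀ = 8FD/(πd³) = 8·473·51.0/(π·4.1³) = 192984/216.52 = 891.29 MPa
τ_max = K·τ₀ = 1.1069 × 891.29 = 986.6 MPa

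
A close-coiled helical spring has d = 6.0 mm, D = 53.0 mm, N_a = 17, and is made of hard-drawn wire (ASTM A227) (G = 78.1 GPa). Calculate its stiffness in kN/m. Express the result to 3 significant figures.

5.00 kN/m

k = Gd⁴/(8D³N_a) = (78.1×10³ × 6.0⁴) / (8 × 53.0³ × 17)
  = 1.01218e+08 / 2.02473e+07 = 4.9991 N/mm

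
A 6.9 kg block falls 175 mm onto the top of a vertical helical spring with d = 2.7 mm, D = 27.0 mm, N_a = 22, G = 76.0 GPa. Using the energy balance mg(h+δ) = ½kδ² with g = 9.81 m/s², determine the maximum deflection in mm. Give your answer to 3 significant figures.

k = Gd⁴/(8D³N_a) = (76.0×10³)(2.7⁴)/(8·27.0³·22) = 1.1659 N/mm
W = mg = 6.9 × 9.81 = 67.689 N
½kδ² − Wδ − Wh = 0 → δ = (W + √(W² + 2kWh))/k
δ = (67.689 + √(4581.8 + 27621.7))/1.1659 = (67.689 + 179.45)/1.1659 = 211.97 mm

212 mm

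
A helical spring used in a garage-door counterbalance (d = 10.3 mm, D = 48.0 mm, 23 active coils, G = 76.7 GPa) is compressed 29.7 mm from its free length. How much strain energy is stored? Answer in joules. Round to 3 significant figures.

k = Gd⁴/(8D³N_a) = (76.7×10³)(10.3⁴)/(8·48.0³·23) = 42.423 N/mm
U = ½kδ² = 0.5 × 42.423 × 29.7² = 18711 N·mm = 18.711 J

18.7 J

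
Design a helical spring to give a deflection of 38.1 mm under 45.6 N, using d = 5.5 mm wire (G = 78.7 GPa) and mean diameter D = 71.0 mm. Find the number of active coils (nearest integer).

21

Required rate k = F/δ = 45.6/38.1 = 1.1969 N/mm
N_a = Gd⁴/(8D³k) = (78.7×10³ × 5.5⁴)/(8 × 71.0³ × 1.1969)
    = 7.20154e+07 / 3.42693e+06 = 21.01 → 21 coils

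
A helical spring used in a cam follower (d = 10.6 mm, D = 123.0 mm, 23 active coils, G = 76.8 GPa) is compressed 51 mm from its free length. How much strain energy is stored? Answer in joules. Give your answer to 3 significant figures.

k = Gd⁴/(8D³N_a) = (76.8×10³)(10.6⁴)/(8·123.0³·23) = 2.8317 N/mm
U = ½kδ² = 0.5 × 2.8317 × 51² = 3682.7 N·mm = 3.6827 J

3.68 J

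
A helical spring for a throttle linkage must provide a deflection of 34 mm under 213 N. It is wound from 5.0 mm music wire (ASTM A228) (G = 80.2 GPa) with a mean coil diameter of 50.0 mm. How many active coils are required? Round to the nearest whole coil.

8

Required rate k = F/δ = 213/34 = 6.2647 N/mm
N_a = Gd⁴/(8D³k) = (80.2×10³ × 5.0⁴)/(8 × 50.0³ × 6.2647)
    = 5.0125e+07 / 6.26471e+06 = 8.001 → 8 coils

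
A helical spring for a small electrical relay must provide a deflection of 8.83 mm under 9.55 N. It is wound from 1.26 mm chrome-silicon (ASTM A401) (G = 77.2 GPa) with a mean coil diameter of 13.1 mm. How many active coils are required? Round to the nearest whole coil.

10

Required rate k = F/δ = 9.55/8.83 = 1.0815 N/mm
N_a = Gd⁴/(8D³k) = (77.2×10³ × 1.26⁴)/(8 × 13.1³ × 1.0815)
    = 194581 / 19451.2 = 10 → 10 coils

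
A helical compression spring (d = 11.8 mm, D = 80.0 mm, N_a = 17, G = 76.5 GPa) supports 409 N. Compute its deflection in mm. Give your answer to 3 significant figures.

19.2 mm

k = Gd⁴/(8D³N_a) = (76.5×10³)(11.8⁴)/(8·80.0³·17) = 21.3 N/mm
δ = F/k = 409 / 21.3 = 19.202 mm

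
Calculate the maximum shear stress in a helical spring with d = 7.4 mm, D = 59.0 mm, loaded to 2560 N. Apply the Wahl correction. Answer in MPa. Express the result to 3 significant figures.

Spring index C = D/d = 59.0/7.4 = 7.9730
K_W = (4C−1)/(4C−4) + 0.615/C = 30.892/27.892 + 0.0771 = 1.1847
τ₀ = 8FD/(πd³) = 8·2560·59.0/(π·7.4³) = 1.20832e+06/1273 = 949.15 MPa
τ_max = K·τ₀ = 1.1847 × 949.15 = 1124.5 MPa

1120 MPa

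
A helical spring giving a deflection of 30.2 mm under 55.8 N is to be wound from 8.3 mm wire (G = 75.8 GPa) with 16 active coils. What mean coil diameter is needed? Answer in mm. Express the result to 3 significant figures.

Required rate k = F/δ = 55.8/30.2 = 1.8477 N/mm
D = (Gd⁴/(8N_a·k))^(1/3) = (75.8×10³·8.3⁴/(8·16·1.8477))^(1/3)
  = (1.52105e+06)^(1/3) = 115.0045 mm

115 mm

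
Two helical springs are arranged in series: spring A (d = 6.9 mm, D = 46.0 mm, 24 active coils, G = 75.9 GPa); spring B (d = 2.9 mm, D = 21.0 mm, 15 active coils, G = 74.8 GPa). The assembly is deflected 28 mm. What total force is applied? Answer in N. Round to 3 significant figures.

87.9 N

k_A = Gd⁴/(8D³N_a) = (75.9×10³)(6.9⁴)/(8·46.0³·24) = 9.2058 N/mm
k_B = Gd⁴/(8D³N_a) = (74.8×10³)(2.9⁴)/(8·21.0³·15) = 4.7605 N/mm
Series: 1/k_eq = 1/9.2058 + 1/4.7605 = 0.31869; k_eq = 3.1379 N/mm
F = k_eq·δ = 3.1379·28 = 87.86 N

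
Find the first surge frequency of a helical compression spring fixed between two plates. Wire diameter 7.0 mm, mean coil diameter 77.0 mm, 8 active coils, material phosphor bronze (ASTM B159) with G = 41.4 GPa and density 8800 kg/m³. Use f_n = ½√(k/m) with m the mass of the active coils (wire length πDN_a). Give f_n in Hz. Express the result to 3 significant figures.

36.0 Hz

k = Gd⁴/(8D³N_a) = (41.4×10³)(7.0⁴)/(8·77.0³·8) = 3.402 N/mm = 3402 N/m
Wire length L = πDN_a = π·77.0·8 = 1935.2 mm
m = ρ·(πd²/4)·L = 8800 × 38.485×10⁻⁶ m² × 1.9352 m = 0.65539 kg
f_n = ½√(k/m) = 0.5·√(3402/0.65539) = 0.5·√(5190.9) = 36.024 Hz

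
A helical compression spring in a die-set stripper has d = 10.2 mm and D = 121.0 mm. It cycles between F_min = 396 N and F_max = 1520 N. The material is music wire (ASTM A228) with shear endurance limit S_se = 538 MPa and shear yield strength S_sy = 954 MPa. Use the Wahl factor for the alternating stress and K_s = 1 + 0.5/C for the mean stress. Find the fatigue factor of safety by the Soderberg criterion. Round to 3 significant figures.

1.55

C = D/d = 121.0/10.2 = 11.8627; K_W = (4C−1)/(4C−4)+0.615/C = 1.1209; K_s = 1+0.5/C = 1.0421
F_a = (F_max−F_min)/2 = 562 N; F_m = (F_max+F_min)/2 = 958 N
τ_a = K_W·8F_aD/(πd³) = 1.1209 × 163.18 = 182.9 MPa
τ_m = K_s·8F_mD/(πd³) = 1.0421 × 278.16 = 289.88 MPa
Soderberg: 1/n_f = τ_a/S_se + τ_m/S_sy = 182.9/538 + 289.88/954 = 0.33997 + 0.30386 = 0.64383
n_f = 1/0.64383 = 1.553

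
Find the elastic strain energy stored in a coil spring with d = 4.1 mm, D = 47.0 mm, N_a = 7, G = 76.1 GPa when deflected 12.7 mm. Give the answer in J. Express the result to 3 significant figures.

0.298 J

k = Gd⁴/(8D³N_a) = (76.1×10³)(4.1⁴)/(8·47.0³·7) = 3.6986 N/mm
U = ½kδ² = 0.5 × 3.6986 × 12.7² = 298.27 N·mm = 0.29827 J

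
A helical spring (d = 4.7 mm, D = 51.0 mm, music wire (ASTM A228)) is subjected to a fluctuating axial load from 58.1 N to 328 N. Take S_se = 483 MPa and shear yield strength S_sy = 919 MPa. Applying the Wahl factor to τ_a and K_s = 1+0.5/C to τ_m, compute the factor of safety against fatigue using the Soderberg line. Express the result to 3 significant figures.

C = D/d = 51.0/4.7 = 10.8511; K_W = (4C−1)/(4C−4)+0.615/C = 1.1328; K_s = 1+0.5/C = 1.0461
F_a = (F_max−F_min)/2 = 134.95 N; F_m = (F_max+F_min)/2 = 193.05 N
τ_a = K_W·8F_aD/(πd³) = 1.1328 × 168.81 = 191.23 MPa
τ_m = K_s·8F_mD/(πd³) = 1.0461 × 241.48 = 252.61 MPa
Soderberg: 1/n_f = τ_a/S_se + τ_m/S_sy = 191.23/483 + 252.61/919 = 0.39591 + 0.27488 = 0.67079
n_f = 1/0.67079 = 1.491

1.49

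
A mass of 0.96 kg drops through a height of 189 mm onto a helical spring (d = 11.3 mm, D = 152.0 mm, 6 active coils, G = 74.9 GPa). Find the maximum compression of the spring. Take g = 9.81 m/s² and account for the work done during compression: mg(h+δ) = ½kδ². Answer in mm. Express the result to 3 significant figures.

23.5 mm

k = Gd⁴/(8D³N_a) = (74.9×10³)(11.3⁴)/(8·152.0³·6) = 7.2448 N/mm
W = mg = 0.96 × 9.81 = 9.4176 N
½kδ² − Wδ − Wh = 0 → δ = (W + √(W² + 2kWh))/k
δ = (9.4176 + √(88.691 + 25790.3))/7.2448 = (9.4176 + 160.87)/7.2448 = 23.505 mm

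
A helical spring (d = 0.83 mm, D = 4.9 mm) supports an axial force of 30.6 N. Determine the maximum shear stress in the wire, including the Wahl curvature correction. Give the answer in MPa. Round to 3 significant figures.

Spring index C = D/d = 4.9/0.83 = 5.9036
K_W = (4C−1)/(4C−4) + 0.615/C = 22.614/19.614 + 0.1042 = 1.2571
τ₀ = 8FD/(πd³) = 8·30.6·4.9/(π·0.83³) = 1199.52/1.7963 = 667.76 MPa
τ_max = K·τ₀ = 1.2571 × 667.76 = 839.46 MPa

839 MPa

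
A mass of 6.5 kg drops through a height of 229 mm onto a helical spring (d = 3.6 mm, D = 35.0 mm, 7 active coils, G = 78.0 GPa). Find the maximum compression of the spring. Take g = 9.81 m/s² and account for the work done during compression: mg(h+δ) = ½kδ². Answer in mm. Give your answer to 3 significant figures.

85.8 mm

k = Gd⁴/(8D³N_a) = (78.0×10³)(3.6⁴)/(8·35.0³·7) = 5.4565 N/mm
W = mg = 6.5 × 9.81 = 63.765 N
½kδ² − Wδ − Wh = 0 → δ = (W + √(W² + 2kWh))/k
δ = (63.765 + √(4066 + 159353))/5.4565 = (63.765 + 404.25)/5.4565 = 85.773 mm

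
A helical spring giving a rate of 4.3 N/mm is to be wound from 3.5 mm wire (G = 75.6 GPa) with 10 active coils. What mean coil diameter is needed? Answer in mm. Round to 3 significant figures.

32.1 mm

D = (Gd⁴/(8N_a·k))^(1/3) = (75.6×10³·3.5⁴/(8·10·4.3))^(1/3)
  = (32978.9)^(1/3) = 32.0685 mm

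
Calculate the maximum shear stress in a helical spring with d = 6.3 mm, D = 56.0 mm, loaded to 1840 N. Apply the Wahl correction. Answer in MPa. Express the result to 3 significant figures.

1220 MPa

Spring index C = D/d = 56.0/6.3 = 8.8889
K_W = (4C−1)/(4C−4) + 0.615/C = 34.556/31.556 + 0.0692 = 1.1643
τ₀ = 8FD/(πd³) = 8·1840·56.0/(π·6.3³) = 824320/785.55 = 1049.4 MPa
τ_max = K·τ₀ = 1.1643 × 1049.4 = 1221.7 MPa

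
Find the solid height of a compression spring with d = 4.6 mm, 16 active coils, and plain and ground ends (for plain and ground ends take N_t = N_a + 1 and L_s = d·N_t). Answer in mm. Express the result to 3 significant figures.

plain and ground ends: N_t = N_a + 1 = 16 + 1 = 17
L_s = d·N_t = 4.6 × 17 = 78.2 mm

78.2 mm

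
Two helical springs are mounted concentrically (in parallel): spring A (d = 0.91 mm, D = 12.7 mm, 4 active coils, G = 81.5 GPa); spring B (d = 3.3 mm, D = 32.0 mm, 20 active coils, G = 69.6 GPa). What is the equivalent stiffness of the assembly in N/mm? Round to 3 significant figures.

2.43 N/mm

k_A = Gd⁴/(8D³N_a) = (81.5×10³)(0.91⁴)/(8·12.7³·4) = 0.85263 N/mm
k_B = Gd⁴/(8D³N_a) = (69.6×10³)(3.3⁴)/(8·32.0³·20) = 1.5743 N/mm
Parallel: k_eq = 0.85263 + 1.5743 = 2.427 N/mm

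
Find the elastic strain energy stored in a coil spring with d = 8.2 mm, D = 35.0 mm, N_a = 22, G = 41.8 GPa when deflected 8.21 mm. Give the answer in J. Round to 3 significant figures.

0.844 J

k = Gd⁴/(8D³N_a) = (41.8×10³)(8.2⁴)/(8·35.0³·22) = 25.045 N/mm
U = ½kδ² = 0.5 × 25.045 × 8.21² = 844.06 N·mm = 0.84406 J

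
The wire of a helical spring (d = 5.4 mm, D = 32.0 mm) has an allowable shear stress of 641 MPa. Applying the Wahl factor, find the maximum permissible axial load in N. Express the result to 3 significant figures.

986 N

C = D/d = 32.0/5.4 = 5.9259
K_W = (4C−1)/(4C−4) + 0.615/C = 22.704/19.704 + 0.1038 = 1.2560
τ_max = K·8FD/(πd³) → F_max = τ_allow·πd³/(8DK)
F_max = 641·π·5.4³/(8·32.0·1.2560) = 3.1709e+05/321.55 = 986.16 N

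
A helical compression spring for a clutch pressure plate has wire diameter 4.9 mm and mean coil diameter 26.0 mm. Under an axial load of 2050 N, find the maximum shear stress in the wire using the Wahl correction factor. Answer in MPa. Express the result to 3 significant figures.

1490 MPa

Spring index C = D/d = 26.0/4.9 = 5.3061
K_W = (4C−1)/(4C−4) + 0.615/C = 20.224/17.224 + 0.1159 = 1.2901
τ₀ = 8FD/(πd³) = 8·2050·26.0/(π·4.9³) = 426400/369.61 = 1153.7 MPa
τ_max = K·τ₀ = 1.2901 × 1153.7 = 1488.3 MPa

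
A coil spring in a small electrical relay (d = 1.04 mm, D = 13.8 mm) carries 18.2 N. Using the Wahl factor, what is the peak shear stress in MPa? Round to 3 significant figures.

Spring index C = D/d = 13.8/1.04 = 13.2692
K_W = (4C−1)/(4C−4) + 0.615/C = 52.077/49.077 + 0.0463 = 1.1075
τ₀ = 8FD/(πd³) = 8·18.2·13.8/(π·1.04³) = 2009.28/3.5339 = 568.58 MPa
τ_max = K·τ₀ = 1.1075 × 568.58 = 629.69 MPa

630 MPa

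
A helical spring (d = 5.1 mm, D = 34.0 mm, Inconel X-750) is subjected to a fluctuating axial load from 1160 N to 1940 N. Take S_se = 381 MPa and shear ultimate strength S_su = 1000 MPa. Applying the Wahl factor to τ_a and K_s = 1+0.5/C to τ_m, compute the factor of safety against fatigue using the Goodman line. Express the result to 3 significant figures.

0.525

C = D/d = 34.0/5.1 = 6.6667; K_W = (4C−1)/(4C−4)+0.615/C = 1.2246; K_s = 1+0.5/C = 1.0750
F_a = (F_max−F_min)/2 = 390 N; F_m = (F_max+F_min)/2 = 1550 N
τ_a = K_W·8F_aD/(πd³) = 1.2246 × 254.55 = 311.72 MPa
τ_m = K_s·8F_mD/(πd³) = 1.0750 × 1011.7 = 1087.5 MPa
Goodman: 1/n_f = τ_a/S_se + τ_m/S_su = 311.72/381 + 1087.5/1000 = 0.81817 + 1.08755 = 1.9057
n_f = 1/1.9057 = 0.5247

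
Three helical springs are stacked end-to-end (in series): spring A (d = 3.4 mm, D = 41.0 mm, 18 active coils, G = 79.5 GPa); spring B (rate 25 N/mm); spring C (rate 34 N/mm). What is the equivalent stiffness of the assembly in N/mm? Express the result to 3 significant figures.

k_A = Gd⁴/(8D³N_a) = (79.5×10³)(3.4⁴)/(8·41.0³·18) = 1.0705 N/mm
Series: 1/k_eq = 1/1.0705 + 1/25 + 1/34 = 1.0036; k_eq = 0.99642 N/mm

0.996 N/mm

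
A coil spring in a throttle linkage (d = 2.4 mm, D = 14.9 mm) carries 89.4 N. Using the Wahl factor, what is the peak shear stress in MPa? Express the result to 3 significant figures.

305 MPa

Spring index C = D/d = 14.9/2.4 = 6.2083
K_W = (4C−1)/(4C−4) + 0.615/C = 23.833/20.833 + 0.0991 = 1.2431
τ₀ = 8FD/(πd³) = 8·89.4·14.9/(π·2.4³) = 10656.5/43.429 = 245.37 MPa
τ_max = K·τ₀ = 1.2431 × 245.37 = 305.02 MPa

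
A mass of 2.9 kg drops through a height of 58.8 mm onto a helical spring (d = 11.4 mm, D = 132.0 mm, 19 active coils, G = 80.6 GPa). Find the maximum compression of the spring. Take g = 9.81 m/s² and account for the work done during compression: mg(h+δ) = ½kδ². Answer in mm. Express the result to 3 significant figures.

k = Gd⁴/(8D³N_a) = (80.6×10³)(11.4⁴)/(8·132.0³·19) = 3.8939 N/mm
W = mg = 2.9 × 9.81 = 28.449 N
½kδ² − Wδ − Wh = 0 → δ = (W + √(W² + 2kWh))/k
δ = (28.449 + √(809.35 + 13027.6))/3.8939 = (28.449 + 117.63)/3.8939 = 37.515 mm

37.5 mm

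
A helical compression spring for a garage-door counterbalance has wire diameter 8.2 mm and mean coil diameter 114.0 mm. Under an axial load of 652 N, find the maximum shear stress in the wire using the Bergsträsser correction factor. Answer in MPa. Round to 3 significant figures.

376 MPa

Spring index C = D/d = 114.0/8.2 = 13.9024
K_B = (4C+2)/(4C−3) = 57.610/52.610 = 1.0950
τ₀ = 8FD/(πd³) = 8·652·114.0/(π·8.2³) = 594624/1732.2 = 343.28 MPa
τ_max = K·τ₀ = 1.0950 × 343.28 = 375.91 MPa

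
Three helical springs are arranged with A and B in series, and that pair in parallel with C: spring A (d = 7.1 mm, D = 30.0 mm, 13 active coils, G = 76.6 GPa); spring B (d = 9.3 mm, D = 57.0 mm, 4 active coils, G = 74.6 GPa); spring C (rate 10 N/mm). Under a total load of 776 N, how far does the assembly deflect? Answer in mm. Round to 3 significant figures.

15.5 mm

k_A = Gd⁴/(8D³N_a) = (76.6×10³)(7.1⁴)/(8·30.0³·13) = 69.321 N/mm
k_B = Gd⁴/(8D³N_a) = (74.6×10³)(9.3⁴)/(8·57.0³·4) = 94.166 N/mm
Springs A,B series: k_AB = 1/(1/69.321+1/94.166) = 39.928 N/mm; parallel with C: k_eq = 39.928+10 = 49.928 N/mm
δ = F/k_eq = 776/49.928 = 15.542 mm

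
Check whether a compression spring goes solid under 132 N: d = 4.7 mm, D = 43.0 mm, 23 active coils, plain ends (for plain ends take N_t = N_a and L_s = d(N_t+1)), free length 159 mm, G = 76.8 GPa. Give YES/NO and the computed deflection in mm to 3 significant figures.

k = Gd⁴/(8D³N_a) = (76.8×10³)(4.7⁴)/(8·43.0³·23) = 2.5617 N/mm
N_t = 23; L_s = 4.7·24 = 112.8 mm; δ_solid = L₀ − L_s = 159 − 112.8 = 46.2 mm
δ = F/k = 132/2.5617 = 51.528 mm
δ ≥ δ_solid → spring goes solid

YES, δ = 51.5 mm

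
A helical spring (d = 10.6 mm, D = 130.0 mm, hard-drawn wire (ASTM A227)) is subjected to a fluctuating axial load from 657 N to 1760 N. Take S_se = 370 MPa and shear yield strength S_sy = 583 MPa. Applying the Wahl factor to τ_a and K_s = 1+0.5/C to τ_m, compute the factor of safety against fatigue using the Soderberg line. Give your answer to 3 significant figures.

0.941

C = D/d = 130.0/10.6 = 12.2642; K_W = (4C−1)/(4C−4)+0.615/C = 1.1167; K_s = 1+0.5/C = 1.0408
F_a = (F_max−F_min)/2 = 551.5 N; F_m = (F_max+F_min)/2 = 1208.5 N
τ_a = K_W·8F_aD/(πd³) = 1.1167 × 153.29 = 171.18 MPa
τ_m = K_s·8F_mD/(πd³) = 1.0408 × 335.9 = 349.6 MPa
Soderberg: 1/n_f = τ_a/S_se + τ_m/S_sy = 171.18/370 + 349.6/583 = 0.46266 + 0.59965 = 1.0623
n_f = 1/1.0623 = 0.9413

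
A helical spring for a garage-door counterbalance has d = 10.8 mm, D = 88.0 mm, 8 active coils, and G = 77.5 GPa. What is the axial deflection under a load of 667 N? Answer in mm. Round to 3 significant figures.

27.6 mm

k = Gd⁴/(8D³N_a) = (77.5×10³)(10.8⁴)/(8·88.0³·8) = 24.175 N/mm
δ = F/k = 667 / 24.175 = 27.59 mm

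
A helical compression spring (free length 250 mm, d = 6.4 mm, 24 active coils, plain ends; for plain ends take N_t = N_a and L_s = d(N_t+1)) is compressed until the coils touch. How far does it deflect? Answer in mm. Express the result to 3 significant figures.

N_t = 24; L_s = 6.4·25 = 160 mm
δ_solid = L₀ − L_s = 250 − 160 = 90 mm

90.0 mm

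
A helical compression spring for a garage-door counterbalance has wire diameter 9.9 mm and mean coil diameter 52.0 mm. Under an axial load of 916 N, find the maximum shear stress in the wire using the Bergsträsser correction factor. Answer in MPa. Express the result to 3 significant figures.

160 MPa

Spring index C = D/d = 52.0/9.9 = 5.2525
K_B = (4C+2)/(4C−3) = 23.010/18.010 = 1.2776
τ₀ = 8FD/(πd³) = 8·916·52.0/(π·9.9³) = 381056/3048.3 = 125.01 MPa
τ_max = K·τ₀ = 1.2776 × 125.01 = 159.71 MPa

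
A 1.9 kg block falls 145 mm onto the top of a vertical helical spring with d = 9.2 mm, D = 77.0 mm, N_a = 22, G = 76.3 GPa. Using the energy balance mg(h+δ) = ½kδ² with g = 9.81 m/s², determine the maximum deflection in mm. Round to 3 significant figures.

31.1 mm

k = Gd⁴/(8D³N_a) = (76.3×10³)(9.2⁴)/(8·77.0³·22) = 6.8029 N/mm
W = mg = 1.9 × 9.81 = 18.639 N
½kδ² − Wδ − Wh = 0 → δ = (W + √(W² + 2kWh))/k
δ = (18.639 + √(347.41 + 36771.5))/6.8029 = (18.639 + 192.66)/6.8029 = 31.061 mm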